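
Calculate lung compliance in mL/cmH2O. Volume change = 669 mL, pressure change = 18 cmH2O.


C = dV / dP
C = 669 / 18
C = 37.17 mL/cmH2O


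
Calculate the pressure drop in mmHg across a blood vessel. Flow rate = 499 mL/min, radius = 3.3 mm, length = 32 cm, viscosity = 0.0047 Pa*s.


dP = 8*mu*L*Q / (pi*r^4)
Q = 499 mL/min = 8.31667e-06 m^3/s
dP = 268.585 Pa = 268.585 / 133.322 mmHg = 2.015 mmHg


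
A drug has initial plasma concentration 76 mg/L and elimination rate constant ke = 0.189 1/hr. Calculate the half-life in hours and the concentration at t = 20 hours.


t_half = ln(2) / ke = 0.693147 / 0.189 = 3.667 hr
C(t) = C0 * exp(-ke*t) = 76 * exp(-0.189*20)
C(20) = 1.735 mg/L


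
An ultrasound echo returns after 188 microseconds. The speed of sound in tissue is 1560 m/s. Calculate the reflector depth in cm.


depth = c * t / 2
t = 188 us = 1.8800e-04 s
depth = 1560 * 1.8800e-04 / 2
depth = 0.14664 m = 14.664 cm


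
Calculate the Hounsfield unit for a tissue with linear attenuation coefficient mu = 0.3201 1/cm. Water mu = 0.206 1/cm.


HU = ((mu_tissue - mu_water) / mu_water) * 1000
HU = ((0.3201 - 0.206) / 0.206) * 1000
HU = 553.9


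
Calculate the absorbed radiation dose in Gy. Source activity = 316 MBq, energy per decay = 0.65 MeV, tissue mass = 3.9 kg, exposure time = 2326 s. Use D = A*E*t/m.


A = 316 MBq = 3.1600e+08 Bq
E = 0.65 MeV = 1.0413e-13 J
D = A*E*t/m = 3.1600e+08*1.0413e-13*2326/3.9
D = 0.01962 Gy


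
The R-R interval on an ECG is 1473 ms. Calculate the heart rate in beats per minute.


HR = 60 / RR_interval(s)
RR = 1473 ms = 1.473 s
HR = 60 / 1.473 = 40.73 bpm


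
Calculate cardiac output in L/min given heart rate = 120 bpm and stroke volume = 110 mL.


CO = HR * SV
CO = 120 * 110 / 1000
CO = 13.2 L/min


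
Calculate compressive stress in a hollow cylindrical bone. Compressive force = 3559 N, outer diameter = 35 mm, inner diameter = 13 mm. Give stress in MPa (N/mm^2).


A = pi*(r_o^2 - r_i^2)
r_o = 17.5 mm, r_i = 6.5 mm
A = 829.38 mm^2
sigma = F/A = 3559 / 829.38
sigma = 4.291 MPa


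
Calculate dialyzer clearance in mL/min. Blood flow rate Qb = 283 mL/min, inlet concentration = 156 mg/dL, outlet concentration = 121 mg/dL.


K = Qb * (Cb_in - Cb_out) / Cb_in
K = 283 * (156 - 121) / 156
K = 63.49 mL/min


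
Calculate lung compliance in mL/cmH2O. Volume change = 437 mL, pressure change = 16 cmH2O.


C = dV / dP
C = 437 / 16
C = 27.31 mL/cmH2O


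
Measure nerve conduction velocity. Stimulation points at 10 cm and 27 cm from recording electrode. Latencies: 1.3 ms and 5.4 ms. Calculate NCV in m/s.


Distance = (27 - 10) / 100 = 0.17 m
dt = (5.4 - 1.3) / 1000 = 0.0041 s
NCV = dist / dt = 41.46 m/s


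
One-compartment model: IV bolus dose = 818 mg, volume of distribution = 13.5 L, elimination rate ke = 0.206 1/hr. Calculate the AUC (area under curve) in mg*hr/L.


C0 = Dose/Vd = 818/13.5 = 60.5926 mg/L
AUC = C0/ke = 60.5926/0.206
AUC = 294.1 mg*hr/L


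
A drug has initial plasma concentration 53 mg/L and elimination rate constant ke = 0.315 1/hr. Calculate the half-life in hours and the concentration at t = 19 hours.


t_half = ln(2) / ke = 0.693147 / 0.315 = 2.2 hr
C(t) = C0 * exp(-ke*t) = 53 * exp(-0.315*19)
C(19) = 0.1334 mg/L


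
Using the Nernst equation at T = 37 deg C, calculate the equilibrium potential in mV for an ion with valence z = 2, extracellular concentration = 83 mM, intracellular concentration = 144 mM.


E = (RT/(zF)) * ln(C_out/C_in)
T = 37 + 273.15 = 310.15 K
E = (8.314 * 310.15 / (2 * 96485)) * ln(83/144)
E = -7.362 mV


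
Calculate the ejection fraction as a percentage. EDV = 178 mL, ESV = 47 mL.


SV = EDV - ESV = 178 - 47 = 131 mL
EF = SV/EDV * 100 = 131/178 * 100
EF = 73.6%


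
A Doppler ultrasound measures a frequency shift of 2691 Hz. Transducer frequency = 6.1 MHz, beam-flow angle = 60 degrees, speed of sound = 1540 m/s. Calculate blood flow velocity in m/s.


v = fd * c / (2 * f0 * cos(theta))
v = 2691 * 1540 / (2 * 6.1000e+06 * cos(60))
v = 0.6794 m/s


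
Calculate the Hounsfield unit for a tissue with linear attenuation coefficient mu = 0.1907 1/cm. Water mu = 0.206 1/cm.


HU = ((mu_tissue - mu_water) / mu_water) * 1000
HU = ((0.1907 - 0.206) / 0.206) * 1000
HU = -74.27


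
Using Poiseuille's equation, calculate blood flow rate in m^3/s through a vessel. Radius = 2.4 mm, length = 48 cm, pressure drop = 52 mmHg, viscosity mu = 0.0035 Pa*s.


Q = pi*r^4*dP / (8*mu*L)
r = 0.0024 m, L = 0.48 m
dP = 52 mmHg = 6932.744 Pa
Q = 5.3765e-05 m^3/s


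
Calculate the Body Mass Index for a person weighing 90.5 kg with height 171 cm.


BMI = weight / height^2
height = 171 cm = 1.71 m
BMI = 90.5 / 1.71^2
BMI = 30.95 kg/m^2


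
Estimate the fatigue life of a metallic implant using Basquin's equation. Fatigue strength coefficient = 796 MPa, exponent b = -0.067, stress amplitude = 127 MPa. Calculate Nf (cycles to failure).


sigma_a = sigma_f' * (2Nf)^b
2Nf = (sigma_a/sigma_f')^(1/b)
2Nf = (127/796)^(1/-0.067)
2Nf = 7.8914068e+11
Nf = 3.9457e+11


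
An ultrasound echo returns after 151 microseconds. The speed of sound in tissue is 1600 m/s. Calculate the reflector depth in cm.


depth = c * t / 2
t = 151 us = 1.5100e-04 s
depth = 1600 * 1.5100e-04 / 2
depth = 0.1208 m = 12.08 cm


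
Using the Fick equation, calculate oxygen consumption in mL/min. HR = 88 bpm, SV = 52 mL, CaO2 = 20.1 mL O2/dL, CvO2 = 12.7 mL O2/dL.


CO = HR*SV = 88*52/1000 = 4.576 L/min
a-v O2 diff = 20.1 - 12.7 = 7.4 mL/dL
VO2 = CO * (CaO2-CvO2) * 10 dL/L
VO2 = 4.576 * 7.4 * 10
VO2 = 338.6 mL/min


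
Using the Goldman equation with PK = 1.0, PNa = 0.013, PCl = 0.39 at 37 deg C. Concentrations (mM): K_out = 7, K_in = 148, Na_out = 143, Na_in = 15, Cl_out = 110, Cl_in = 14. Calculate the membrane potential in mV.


Vm = (RT/F)*ln((PK*Ko + PNa*Nao + PCl*Cli)/(PK*Ki + PNa*Nai + PCl*Clo))
Numer = 14.319, Denom = 191.095
Vm = -69.25 mV


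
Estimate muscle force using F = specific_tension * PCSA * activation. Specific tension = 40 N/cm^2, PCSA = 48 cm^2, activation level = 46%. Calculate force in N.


F = sigma * PCSA * activation
F = 40 * 48 * 0.46
F = 883.2 N


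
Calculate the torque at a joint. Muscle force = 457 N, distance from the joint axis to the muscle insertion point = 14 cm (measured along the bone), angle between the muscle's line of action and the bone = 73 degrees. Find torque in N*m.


Torque = F * d * sin(theta)   (moment arm = d*sin(theta))
d = 14 cm = 0.14 m
Torque = 457 * 0.14 * sin(73)
Torque = 61.18 N*m


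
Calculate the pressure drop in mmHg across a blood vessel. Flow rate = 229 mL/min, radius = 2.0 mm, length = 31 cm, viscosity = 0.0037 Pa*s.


dP = 8*mu*L*Q / (pi*r^4)
Q = 229 mL/min = 3.81667e-06 m^3/s
dP = 696.736 Pa = 696.736 / 133.322 mmHg = 5.226 mmHg


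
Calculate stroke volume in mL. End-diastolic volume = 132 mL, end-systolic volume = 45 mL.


SV = EDV - ESV
SV = 132 - 45
SV = 87 mL


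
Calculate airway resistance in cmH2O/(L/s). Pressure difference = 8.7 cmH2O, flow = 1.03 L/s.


R = dP / flow
R = 8.7 / 1.03
R = 8.447 cmH2O/(L/s)


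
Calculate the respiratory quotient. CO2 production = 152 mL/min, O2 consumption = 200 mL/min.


RQ = VCO2 / VO2
RQ = 152 / 200
RQ = 0.76


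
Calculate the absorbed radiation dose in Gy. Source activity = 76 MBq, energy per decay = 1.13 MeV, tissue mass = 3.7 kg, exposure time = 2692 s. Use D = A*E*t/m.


A = 76 MBq = 7.6000e+07 Bq
E = 1.13 MeV = 1.81026e-13 J
D = A*E*t/m = 7.6000e+07*1.81026e-13*2692/3.7
D = 0.01001 Gy


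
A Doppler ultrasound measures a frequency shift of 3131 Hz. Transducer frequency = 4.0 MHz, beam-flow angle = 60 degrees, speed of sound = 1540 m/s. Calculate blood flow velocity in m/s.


v = fd * c / (2 * f0 * cos(theta))
v = 3131 * 1540 / (2 * 4.0000e+06 * cos(60))
v = 1.205 m/s


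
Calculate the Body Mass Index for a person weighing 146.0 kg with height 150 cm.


BMI = weight / height^2
height = 150 cm = 1.5 m
BMI = 146.0 / 1.5^2
BMI = 64.89 kg/m^2


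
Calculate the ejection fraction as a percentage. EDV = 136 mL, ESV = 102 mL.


SV = EDV - ESV = 136 - 102 = 34 mL
EF = SV/EDV * 100 = 34/136 * 100
EF = 25%


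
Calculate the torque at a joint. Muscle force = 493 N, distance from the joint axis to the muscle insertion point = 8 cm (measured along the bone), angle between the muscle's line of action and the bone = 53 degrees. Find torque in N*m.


Torque = F * d * sin(theta)   (moment arm = d*sin(theta))
d = 8 cm = 0.08 m
Torque = 493 * 0.08 * sin(53)
Torque = 31.5 N*m


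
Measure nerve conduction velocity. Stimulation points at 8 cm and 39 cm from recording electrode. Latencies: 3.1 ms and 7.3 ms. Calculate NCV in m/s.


Distance = (39 - 8) / 100 = 0.31 m
dt = (7.3 - 3.1) / 1000 = 0.0042 s
NCV = dist / dt = 73.81 m/s


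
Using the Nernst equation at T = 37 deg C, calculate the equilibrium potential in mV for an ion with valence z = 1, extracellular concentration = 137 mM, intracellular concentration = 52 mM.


E = (RT/(zF)) * ln(C_out/C_in)
T = 37 + 273.15 = 310.15 K
E = (8.314 * 310.15 / (1 * 96485)) * ln(137/52)
E = 25.89 mV


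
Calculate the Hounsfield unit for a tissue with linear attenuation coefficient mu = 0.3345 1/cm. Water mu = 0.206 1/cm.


HU = ((mu_tissue - mu_water) / mu_water) * 1000
HU = ((0.3345 - 0.206) / 0.206) * 1000
HU = 623.8


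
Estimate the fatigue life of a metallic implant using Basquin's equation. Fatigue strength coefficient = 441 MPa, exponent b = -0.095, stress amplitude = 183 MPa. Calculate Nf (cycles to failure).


sigma_a = sigma_f' * (2Nf)^b
2Nf = (sigma_a/sigma_f')^(1/b)
2Nf = (183/441)^(1/-0.095)
2Nf = 10493.517
Nf = 5247


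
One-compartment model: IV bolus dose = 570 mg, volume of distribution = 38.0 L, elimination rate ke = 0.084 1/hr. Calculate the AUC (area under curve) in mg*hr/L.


C0 = Dose/Vd = 570/38.0 = 15 mg/L
AUC = C0/ke = 15/0.084
AUC = 178.6 mg*hr/L


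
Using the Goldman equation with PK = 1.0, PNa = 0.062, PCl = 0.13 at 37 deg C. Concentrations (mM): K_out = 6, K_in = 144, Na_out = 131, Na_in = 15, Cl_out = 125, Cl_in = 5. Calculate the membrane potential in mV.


Vm = (RT/F)*ln((PK*Ko + PNa*Nao + PCl*Cli)/(PK*Ki + PNa*Nai + PCl*Clo))
Numer = 14.772, Denom = 161.18
Vm = -63.87 mV


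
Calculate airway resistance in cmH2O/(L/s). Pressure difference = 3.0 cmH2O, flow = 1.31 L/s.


R = dP / flow
R = 3.0 / 1.31
R = 2.29 cmH2O/(L/s)


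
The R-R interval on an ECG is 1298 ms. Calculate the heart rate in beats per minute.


HR = 60 / RR_interval(s)
RR = 1298 ms = 1.298 s
HR = 60 / 1.298 = 46.22 bpm


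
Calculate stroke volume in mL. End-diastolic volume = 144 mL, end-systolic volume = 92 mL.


SV = EDV - ESV
SV = 144 - 92
SV = 52 mL


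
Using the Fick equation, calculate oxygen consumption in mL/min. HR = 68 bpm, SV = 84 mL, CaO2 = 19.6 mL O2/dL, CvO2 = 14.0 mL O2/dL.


CO = HR*SV = 68*84/1000 = 5.712 L/min
a-v O2 diff = 19.6 - 14.0 = 5.6 mL/dL
VO2 = CO * (CaO2-CvO2) * 10 dL/L
VO2 = 5.712 * 5.6 * 10
VO2 = 319.9 mL/min


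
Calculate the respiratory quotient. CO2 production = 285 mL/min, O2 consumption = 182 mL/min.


RQ = VCO2 / VO2
RQ = 285 / 182
RQ = 1.566


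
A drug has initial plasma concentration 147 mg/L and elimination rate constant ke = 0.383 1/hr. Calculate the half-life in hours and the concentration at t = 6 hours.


t_half = ln(2) / ke = 0.693147 / 0.383 = 1.81 hr
C(t) = C0 * exp(-ke*t) = 147 * exp(-0.383*6)
C(6) = 14.77 mg/L


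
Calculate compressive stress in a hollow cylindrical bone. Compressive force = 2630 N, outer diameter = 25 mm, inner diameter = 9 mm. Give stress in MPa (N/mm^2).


A = pi*(r_o^2 - r_i^2)
r_o = 12.5 mm, r_i = 4.5 mm
A = 427.257 mm^2
sigma = F/A = 2630 / 427.257
sigma = 6.156 MPa


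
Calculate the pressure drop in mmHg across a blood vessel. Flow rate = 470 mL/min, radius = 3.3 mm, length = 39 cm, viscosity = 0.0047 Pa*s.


dP = 8*mu*L*Q / (pi*r^4)
Q = 470 mL/min = 7.83333e-06 m^3/s
dP = 308.314 Pa = 308.314 / 133.322 mmHg = 2.313 mmHg


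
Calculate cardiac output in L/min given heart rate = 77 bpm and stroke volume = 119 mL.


CO = HR * SV
CO = 77 * 119 / 1000
CO = 9.163 L/min


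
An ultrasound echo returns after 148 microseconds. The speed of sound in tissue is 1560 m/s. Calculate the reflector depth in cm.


depth = c * t / 2
t = 148 us = 1.4800e-04 s
depth = 1560 * 1.4800e-04 / 2
depth = 0.11544 m = 11.544 cm


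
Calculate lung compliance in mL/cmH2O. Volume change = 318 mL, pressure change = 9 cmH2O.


C = dV / dP
C = 318 / 9
C = 35.33 mL/cmH2O


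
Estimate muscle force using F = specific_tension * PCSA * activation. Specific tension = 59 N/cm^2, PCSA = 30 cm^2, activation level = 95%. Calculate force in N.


F = sigma * PCSA * activation
F = 59 * 30 * 0.95
F = 1682 N


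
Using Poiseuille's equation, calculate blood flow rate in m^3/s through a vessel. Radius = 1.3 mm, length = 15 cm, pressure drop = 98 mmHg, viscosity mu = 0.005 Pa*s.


Q = pi*r^4*dP / (8*mu*L)
r = 0.0013 m, L = 0.15 m
dP = 98 mmHg = 13065.556 Pa
Q = 1.9539e-05 m^3/s


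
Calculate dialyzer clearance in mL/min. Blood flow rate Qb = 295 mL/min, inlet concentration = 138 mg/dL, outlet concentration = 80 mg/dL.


K = Qb * (Cb_in - Cb_out) / Cb_in
K = 295 * (138 - 80) / 138
K = 124 mL/min


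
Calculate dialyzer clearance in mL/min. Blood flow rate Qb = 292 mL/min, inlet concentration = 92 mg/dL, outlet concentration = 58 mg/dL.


K = Qb * (Cb_in - Cb_out) / Cb_in
K = 292 * (92 - 58) / 92
K = 107.9 mL/min


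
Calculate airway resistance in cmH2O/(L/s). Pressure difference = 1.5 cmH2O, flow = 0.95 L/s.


R = dP / flow
R = 1.5 / 0.95
R = 1.579 cmH2O/(L/s)


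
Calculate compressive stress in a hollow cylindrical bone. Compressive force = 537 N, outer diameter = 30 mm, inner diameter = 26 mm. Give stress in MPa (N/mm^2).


A = pi*(r_o^2 - r_i^2)
r_o = 15 mm, r_i = 13 mm
A = 175.929 mm^2
sigma = F/A = 537 / 175.929
sigma = 3.052 MPa


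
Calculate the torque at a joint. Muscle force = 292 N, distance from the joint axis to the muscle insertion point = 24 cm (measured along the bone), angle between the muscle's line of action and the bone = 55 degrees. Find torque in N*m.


Torque = F * d * sin(theta)   (moment arm = d*sin(theta))
d = 24 cm = 0.24 m
Torque = 292 * 0.24 * sin(55)
Torque = 57.41 N*m


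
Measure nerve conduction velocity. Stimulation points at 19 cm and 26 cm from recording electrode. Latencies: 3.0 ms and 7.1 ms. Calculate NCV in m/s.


Distance = (26 - 19) / 100 = 0.07 m
dt = (7.1 - 3.0) / 1000 = 0.0041 s
NCV = dist / dt = 17.07 m/s


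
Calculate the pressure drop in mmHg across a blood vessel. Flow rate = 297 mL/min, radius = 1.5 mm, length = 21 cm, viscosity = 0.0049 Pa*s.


dP = 8*mu*L*Q / (pi*r^4)
Q = 297 mL/min = 4.95e-06 m^3/s
dP = 2562.1 Pa = 2562.1 / 133.322 mmHg = 19.22 mmHg


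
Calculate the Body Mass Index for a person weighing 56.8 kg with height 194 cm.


BMI = weight / height^2
height = 194 cm = 1.94 m
BMI = 56.8 / 1.94^2
BMI = 15.09 kg/m^2


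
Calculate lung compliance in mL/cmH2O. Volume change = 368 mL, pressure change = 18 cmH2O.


C = dV / dP
C = 368 / 18
C = 20.44 mL/cmH2O


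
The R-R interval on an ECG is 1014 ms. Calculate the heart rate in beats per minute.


HR = 60 / RR_interval(s)
RR = 1014 ms = 1.014 s
HR = 60 / 1.014 = 59.17 bpm


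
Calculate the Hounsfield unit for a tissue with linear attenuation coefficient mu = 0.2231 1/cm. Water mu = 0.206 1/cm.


HU = ((mu_tissue - mu_water) / mu_water) * 1000
HU = ((0.2231 - 0.206) / 0.206) * 1000
HU = 83.01


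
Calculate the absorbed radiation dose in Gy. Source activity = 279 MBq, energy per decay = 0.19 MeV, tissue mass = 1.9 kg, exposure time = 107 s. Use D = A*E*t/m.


A = 279 MBq = 2.7900e+08 Bq
E = 0.19 MeV = 3.0438e-14 J
D = A*E*t/m = 2.7900e+08*3.0438e-14*107/1.9
D = 4.7825e-04 Gy


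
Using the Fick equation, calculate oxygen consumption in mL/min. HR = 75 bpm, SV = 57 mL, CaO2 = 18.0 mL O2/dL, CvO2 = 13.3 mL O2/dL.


CO = HR*SV = 75*57/1000 = 4.275 L/min
a-v O2 diff = 18.0 - 13.3 = 4.7 mL/dL
VO2 = CO * (CaO2-CvO2) * 10 dL/L
VO2 = 4.275 * 4.7 * 10
VO2 = 200.9 mL/min


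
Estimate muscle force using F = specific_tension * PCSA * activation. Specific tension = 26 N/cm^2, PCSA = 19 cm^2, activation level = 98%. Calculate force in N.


F = sigma * PCSA * activation
F = 26 * 19 * 0.98
F = 484.1 N


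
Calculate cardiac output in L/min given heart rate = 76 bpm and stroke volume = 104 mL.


CO = HR * SV
CO = 76 * 104 / 1000
CO = 7.904 L/min


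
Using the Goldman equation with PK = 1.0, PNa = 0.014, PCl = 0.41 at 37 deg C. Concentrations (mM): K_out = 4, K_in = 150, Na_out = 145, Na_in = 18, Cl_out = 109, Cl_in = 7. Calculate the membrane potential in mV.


Vm = (RT/F)*ln((PK*Ko + PNa*Nao + PCl*Cli)/(PK*Ki + PNa*Nai + PCl*Clo))
Numer = 8.9, Denom = 194.942
Vm = -82.49 mV


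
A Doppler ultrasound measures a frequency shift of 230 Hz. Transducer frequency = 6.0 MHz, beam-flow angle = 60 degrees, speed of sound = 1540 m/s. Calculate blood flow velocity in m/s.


v = fd * c / (2 * f0 * cos(theta))
v = 230 * 1540 / (2 * 6.0000e+06 * cos(60))
v = 0.05903 m/s


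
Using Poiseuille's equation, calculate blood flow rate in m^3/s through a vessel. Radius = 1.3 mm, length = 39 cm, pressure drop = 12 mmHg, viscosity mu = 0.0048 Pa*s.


Q = pi*r^4*dP / (8*mu*L)
r = 0.0013 m, L = 0.39 m
dP = 12 mmHg = 1599.864 Pa
Q = 9.5854e-07 m^3/s


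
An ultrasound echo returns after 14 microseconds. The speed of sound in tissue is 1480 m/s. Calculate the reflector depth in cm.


depth = c * t / 2
t = 14 us = 1.4000e-05 s
depth = 1480 * 1.4000e-05 / 2
depth = 0.01036 m = 1.036 cm


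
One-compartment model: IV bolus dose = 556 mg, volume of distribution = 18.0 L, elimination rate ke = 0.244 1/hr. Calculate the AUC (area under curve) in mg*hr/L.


C0 = Dose/Vd = 556/18.0 = 30.8889 mg/L
AUC = C0/ke = 30.8889/0.244
AUC = 126.6 mg*hr/L


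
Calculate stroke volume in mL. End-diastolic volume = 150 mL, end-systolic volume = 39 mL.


SV = EDV - ESV
SV = 150 - 39
SV = 111 mL


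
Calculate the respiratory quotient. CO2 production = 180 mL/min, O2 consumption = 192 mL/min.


RQ = VCO2 / VO2
RQ = 180 / 192
RQ = 0.9375


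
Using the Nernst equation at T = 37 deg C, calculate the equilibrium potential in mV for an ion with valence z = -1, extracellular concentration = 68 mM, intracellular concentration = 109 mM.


E = (RT/(zF)) * ln(C_out/C_in)
T = 37 + 273.15 = 310.15 K
E = (8.314 * 310.15 / (-1 * 96485)) * ln(68/109)
E = 12.61 mV


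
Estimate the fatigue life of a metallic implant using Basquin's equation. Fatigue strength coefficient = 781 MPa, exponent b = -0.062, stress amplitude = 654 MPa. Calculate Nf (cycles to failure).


sigma_a = sigma_f' * (2Nf)^b
2Nf = (sigma_a/sigma_f')^(1/b)
2Nf = (654/781)^(1/-0.062)
2Nf = 17.503202
Nf = 8.752


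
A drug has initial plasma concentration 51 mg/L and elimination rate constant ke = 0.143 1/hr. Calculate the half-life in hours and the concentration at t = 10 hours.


t_half = ln(2) / ke = 0.693147 / 0.143 = 4.847 hr
C(t) = C0 * exp(-ke*t) = 51 * exp(-0.143*10)
C(10) = 12.2 mg/L


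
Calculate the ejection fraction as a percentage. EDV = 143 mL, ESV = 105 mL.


SV = EDV - ESV = 143 - 105 = 38 mL
EF = SV/EDV * 100 = 38/143 * 100
EF = 26.57%


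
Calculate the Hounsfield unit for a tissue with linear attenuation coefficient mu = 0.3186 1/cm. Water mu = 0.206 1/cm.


HU = ((mu_tissue - mu_water) / mu_water) * 1000
HU = ((0.3186 - 0.206) / 0.206) * 1000
HU = 546.6


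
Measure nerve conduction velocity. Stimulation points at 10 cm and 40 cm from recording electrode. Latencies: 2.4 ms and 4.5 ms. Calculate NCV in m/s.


Distance = (40 - 10) / 100 = 0.3 m
dt = (4.5 - 2.4) / 1000 = 0.0021 s
NCV = dist / dt = 142.9 m/s


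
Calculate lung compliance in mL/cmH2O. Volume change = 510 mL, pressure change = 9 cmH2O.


C = dV / dP
C = 510 / 9
C = 56.67 mL/cmH2O


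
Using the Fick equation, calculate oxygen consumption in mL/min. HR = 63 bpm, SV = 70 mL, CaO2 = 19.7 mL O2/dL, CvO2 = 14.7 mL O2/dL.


CO = HR*SV = 63*70/1000 = 4.41 L/min
a-v O2 diff = 19.7 - 14.7 = 5 mL/dL
VO2 = CO * (CaO2-CvO2) * 10 dL/L
VO2 = 4.41 * 5 * 10
VO2 = 220.5 mL/min


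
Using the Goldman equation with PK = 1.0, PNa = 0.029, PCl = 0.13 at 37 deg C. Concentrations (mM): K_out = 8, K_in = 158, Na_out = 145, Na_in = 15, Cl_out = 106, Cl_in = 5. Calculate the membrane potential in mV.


Vm = (RT/F)*ln((PK*Ko + PNa*Nao + PCl*Cli)/(PK*Ki + PNa*Nai + PCl*Clo))
Numer = 12.855, Denom = 172.215
Vm = -69.35 mV


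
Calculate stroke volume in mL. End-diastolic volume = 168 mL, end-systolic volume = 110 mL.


SV = EDV - ESV
SV = 168 - 110
SV = 58 mL


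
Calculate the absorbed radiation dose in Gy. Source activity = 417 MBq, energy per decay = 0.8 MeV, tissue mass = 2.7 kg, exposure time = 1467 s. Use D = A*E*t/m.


A = 417 MBq = 4.1700e+08 Bq
E = 0.8 MeV = 1.2816e-13 J
D = A*E*t/m = 4.1700e+08*1.2816e-13*1467/2.7
D = 0.02904 Gy


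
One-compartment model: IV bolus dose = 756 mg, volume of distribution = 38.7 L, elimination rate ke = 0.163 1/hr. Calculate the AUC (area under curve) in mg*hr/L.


C0 = Dose/Vd = 756/38.7 = 19.5349 mg/L
AUC = C0/ke = 19.5349/0.163
AUC = 119.8 mg*hr/L


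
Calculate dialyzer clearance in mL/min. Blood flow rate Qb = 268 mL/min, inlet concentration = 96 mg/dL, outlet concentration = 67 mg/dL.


K = Qb * (Cb_in - Cb_out) / Cb_in
K = 268 * (96 - 67) / 96
K = 80.96 mL/min


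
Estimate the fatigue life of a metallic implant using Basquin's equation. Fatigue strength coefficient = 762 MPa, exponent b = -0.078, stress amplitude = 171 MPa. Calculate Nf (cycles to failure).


sigma_a = sigma_f' * (2Nf)^b
2Nf = (sigma_a/sigma_f')^(1/b)
2Nf = (171/762)^(1/-0.078)
2Nf = 2.0892259e+08
Nf = 1.0446e+08


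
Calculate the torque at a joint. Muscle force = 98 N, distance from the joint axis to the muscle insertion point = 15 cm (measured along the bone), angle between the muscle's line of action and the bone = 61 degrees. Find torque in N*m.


Torque = F * d * sin(theta)   (moment arm = d*sin(theta))
d = 15 cm = 0.15 m
Torque = 98 * 0.15 * sin(61)
Torque = 12.86 N*m


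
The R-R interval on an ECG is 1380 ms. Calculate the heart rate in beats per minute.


HR = 60 / RR_interval(s)
RR = 1380 ms = 1.38 s
HR = 60 / 1.38 = 43.48 bpm


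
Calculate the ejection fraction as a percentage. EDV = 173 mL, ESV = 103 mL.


SV = EDV - ESV = 173 - 103 = 70 mL
EF = SV/EDV * 100 = 70/173 * 100
EF = 40.46%


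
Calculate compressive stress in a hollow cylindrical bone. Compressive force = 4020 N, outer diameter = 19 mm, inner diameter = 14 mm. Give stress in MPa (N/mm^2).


A = pi*(r_o^2 - r_i^2)
r_o = 9.5 mm, r_i = 7 mm
A = 129.591 mm^2
sigma = F/A = 4020 / 129.591
sigma = 31.02 MPa


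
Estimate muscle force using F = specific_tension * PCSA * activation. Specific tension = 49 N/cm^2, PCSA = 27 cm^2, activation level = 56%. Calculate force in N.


F = sigma * PCSA * activation
F = 49 * 27 * 0.56
F = 740.9 N


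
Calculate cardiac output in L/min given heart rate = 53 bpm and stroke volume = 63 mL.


CO = HR * SV
CO = 53 * 63 / 1000
CO = 3.339 L/min


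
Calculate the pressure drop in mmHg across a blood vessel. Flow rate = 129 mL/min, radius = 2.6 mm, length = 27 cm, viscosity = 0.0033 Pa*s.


dP = 8*mu*L*Q / (pi*r^4)
Q = 129 mL/min = 2.15e-06 m^3/s
dP = 106.749 Pa = 106.749 / 133.322 mmHg = 0.8007 mmHg


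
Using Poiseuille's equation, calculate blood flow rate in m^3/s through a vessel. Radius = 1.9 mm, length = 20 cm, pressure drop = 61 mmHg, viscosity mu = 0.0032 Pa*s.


Q = pi*r^4*dP / (8*mu*L)
r = 0.0019 m, L = 0.2 m
dP = 61 mmHg = 8132.642 Pa
Q = 6.5032e-05 m^3/s


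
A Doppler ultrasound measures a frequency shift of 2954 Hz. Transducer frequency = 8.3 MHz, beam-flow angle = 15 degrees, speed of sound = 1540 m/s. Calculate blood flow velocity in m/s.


v = fd * c / (2 * f0 * cos(theta))
v = 2954 * 1540 / (2 * 8.3000e+06 * cos(15))
v = 0.2837 m/s


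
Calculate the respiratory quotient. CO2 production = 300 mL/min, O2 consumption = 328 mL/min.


RQ = VCO2 / VO2
RQ = 300 / 328
RQ = 0.9146


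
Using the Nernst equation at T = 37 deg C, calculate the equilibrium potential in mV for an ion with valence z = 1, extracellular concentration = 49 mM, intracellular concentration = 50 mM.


E = (RT/(zF)) * ln(C_out/C_in)
T = 37 + 273.15 = 310.15 K
E = (8.314 * 310.15 / (1 * 96485)) * ln(49/50)
E = -0.5399 mV


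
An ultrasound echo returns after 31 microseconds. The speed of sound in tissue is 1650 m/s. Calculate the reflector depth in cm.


depth = c * t / 2
t = 31 us = 3.1000e-05 s
depth = 1650 * 3.1000e-05 / 2
depth = 0.025575 m = 2.5575 cm


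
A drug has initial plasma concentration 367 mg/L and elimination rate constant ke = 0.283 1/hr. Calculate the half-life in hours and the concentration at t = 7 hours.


t_half = ln(2) / ke = 0.693147 / 0.283 = 2.449 hr
C(t) = C0 * exp(-ke*t) = 367 * exp(-0.283*7)
C(7) = 50.62 mg/L


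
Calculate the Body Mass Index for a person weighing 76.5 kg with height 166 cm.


BMI = weight / height^2
height = 166 cm = 1.66 m
BMI = 76.5 / 1.66^2
BMI = 27.76 kg/m^2


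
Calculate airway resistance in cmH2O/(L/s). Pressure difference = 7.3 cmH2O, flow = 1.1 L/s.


R = dP / flow
R = 7.3 / 1.1
R = 6.636 cmH2O/(L/s)


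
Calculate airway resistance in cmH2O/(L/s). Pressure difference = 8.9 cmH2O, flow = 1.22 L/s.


R = dP / flow
R = 8.9 / 1.22
R = 7.295 cmH2O/(L/s)


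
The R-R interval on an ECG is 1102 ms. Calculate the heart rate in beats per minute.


HR = 60 / RR_interval(s)
RR = 1102 ms = 1.102 s
HR = 60 / 1.102 = 54.45 bpm


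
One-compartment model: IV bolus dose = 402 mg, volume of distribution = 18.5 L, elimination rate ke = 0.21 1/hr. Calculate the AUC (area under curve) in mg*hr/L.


C0 = Dose/Vd = 402/18.5 = 21.7297 mg/L
AUC = C0/ke = 21.7297/0.21
AUC = 103.5 mg*hr/L


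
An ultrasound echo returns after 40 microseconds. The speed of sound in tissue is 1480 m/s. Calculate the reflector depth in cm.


depth = c * t / 2
t = 40 us = 4.0000e-05 s
depth = 1480 * 4.0000e-05 / 2
depth = 0.0296 m = 2.96 cm


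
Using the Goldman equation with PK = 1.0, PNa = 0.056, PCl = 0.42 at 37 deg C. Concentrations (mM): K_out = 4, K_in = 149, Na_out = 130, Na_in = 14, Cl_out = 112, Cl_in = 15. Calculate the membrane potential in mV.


Vm = (RT/F)*ln((PK*Ko + PNa*Nao + PCl*Cli)/(PK*Ki + PNa*Nai + PCl*Clo))
Numer = 17.58, Denom = 196.824
Vm = -64.56 mV


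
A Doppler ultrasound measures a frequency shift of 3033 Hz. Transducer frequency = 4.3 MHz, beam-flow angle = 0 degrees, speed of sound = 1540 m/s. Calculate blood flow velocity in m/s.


v = fd * c / (2 * f0 * cos(theta))
v = 3033 * 1540 / (2 * 4.3000e+06 * cos(0))
v = 0.5431 m/s


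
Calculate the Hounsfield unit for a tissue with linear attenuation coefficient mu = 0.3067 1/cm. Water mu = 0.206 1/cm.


HU = ((mu_tissue - mu_water) / mu_water) * 1000
HU = ((0.3067 - 0.206) / 0.206) * 1000
HU = 488.8


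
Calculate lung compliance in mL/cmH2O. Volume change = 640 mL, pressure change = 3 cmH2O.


C = dV / dP
C = 640 / 3
C = 213.3 mL/cmH2O


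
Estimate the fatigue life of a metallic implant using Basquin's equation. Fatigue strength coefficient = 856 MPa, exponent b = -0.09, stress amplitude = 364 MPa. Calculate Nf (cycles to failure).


sigma_a = sigma_f' * (2Nf)^b
2Nf = (sigma_a/sigma_f')^(1/b)
2Nf = (364/856)^(1/-0.09)
2Nf = 13377.033
Nf = 6689


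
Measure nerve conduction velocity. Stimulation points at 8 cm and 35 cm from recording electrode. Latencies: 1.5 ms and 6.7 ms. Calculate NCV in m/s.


Distance = (35 - 8) / 100 = 0.27 m
dt = (6.7 - 1.5) / 1000 = 0.0052 s
NCV = dist / dt = 51.92 m/s


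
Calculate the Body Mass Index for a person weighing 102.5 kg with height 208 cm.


BMI = weight / height^2
height = 208 cm = 2.08 m
BMI = 102.5 / 2.08^2
BMI = 23.69 kg/m^2


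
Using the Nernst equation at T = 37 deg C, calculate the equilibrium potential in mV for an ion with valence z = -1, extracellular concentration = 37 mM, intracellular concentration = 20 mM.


E = (RT/(zF)) * ln(C_out/C_in)
T = 37 + 273.15 = 310.15 K
E = (8.314 * 310.15 / (-1 * 96485)) * ln(37/20)
E = -16.44 mV


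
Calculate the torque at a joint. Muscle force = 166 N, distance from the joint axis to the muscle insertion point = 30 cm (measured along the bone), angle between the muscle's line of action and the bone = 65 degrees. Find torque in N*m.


Torque = F * d * sin(theta)   (moment arm = d*sin(theta))
d = 30 cm = 0.3 m
Torque = 166 * 0.3 * sin(65)
Torque = 45.13 N*m


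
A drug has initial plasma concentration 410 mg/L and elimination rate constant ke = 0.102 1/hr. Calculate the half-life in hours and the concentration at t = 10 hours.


t_half = ln(2) / ke = 0.693147 / 0.102 = 6.796 hr
C(t) = C0 * exp(-ke*t) = 410 * exp(-0.102*10)
C(10) = 147.8 mg/L


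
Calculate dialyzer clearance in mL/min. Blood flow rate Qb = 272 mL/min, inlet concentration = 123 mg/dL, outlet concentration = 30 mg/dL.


K = Qb * (Cb_in - Cb_out) / Cb_in
K = 272 * (123 - 30) / 123
K = 205.7 mL/min


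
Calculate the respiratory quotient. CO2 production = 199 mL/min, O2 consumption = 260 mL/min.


RQ = VCO2 / VO2
RQ = 199 / 260
RQ = 0.7654


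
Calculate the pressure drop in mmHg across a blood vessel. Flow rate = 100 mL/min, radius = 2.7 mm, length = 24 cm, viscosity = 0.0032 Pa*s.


dP = 8*mu*L*Q / (pi*r^4)
Q = 100 mL/min = 1.66667e-06 m^3/s
dP = 61.3332 Pa = 61.3332 / 133.322 mmHg = 0.46 mmHg


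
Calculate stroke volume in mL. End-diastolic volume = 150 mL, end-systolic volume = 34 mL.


SV = EDV - ESV
SV = 150 - 34
SV = 116 mL


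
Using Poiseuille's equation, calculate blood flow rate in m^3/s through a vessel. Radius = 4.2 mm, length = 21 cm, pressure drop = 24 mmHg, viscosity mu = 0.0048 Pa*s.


Q = pi*r^4*dP / (8*mu*L)
r = 0.0042 m, L = 0.21 m
dP = 24 mmHg = 3199.728 Pa
Q = 3.8789e-04 m^3/s


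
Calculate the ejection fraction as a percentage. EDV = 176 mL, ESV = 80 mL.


SV = EDV - ESV = 176 - 80 = 96 mL
EF = SV/EDV * 100 = 96/176 * 100
EF = 54.55%


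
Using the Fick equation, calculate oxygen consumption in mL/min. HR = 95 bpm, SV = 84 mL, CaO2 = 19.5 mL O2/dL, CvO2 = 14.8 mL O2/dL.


CO = HR*SV = 95*84/1000 = 7.98 L/min
a-v O2 diff = 19.5 - 14.8 = 4.7 mL/dL
VO2 = CO * (CaO2-CvO2) * 10 dL/L
VO2 = 7.98 * 4.7 * 10
VO2 = 375.1 mL/min


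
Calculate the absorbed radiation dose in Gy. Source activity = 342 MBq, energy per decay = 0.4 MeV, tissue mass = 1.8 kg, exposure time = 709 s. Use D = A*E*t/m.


A = 342 MBq = 3.4200e+08 Bq
E = 0.4 MeV = 6.408e-14 J
D = A*E*t/m = 3.4200e+08*6.408e-14*709/1.8
D = 0.008632 Gy


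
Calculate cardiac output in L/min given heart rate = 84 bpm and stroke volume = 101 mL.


CO = HR * SV
CO = 84 * 101 / 1000
CO = 8.484 L/min


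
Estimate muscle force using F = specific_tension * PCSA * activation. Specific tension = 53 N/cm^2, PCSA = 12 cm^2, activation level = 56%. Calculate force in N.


F = sigma * PCSA * activation
F = 53 * 12 * 0.56
F = 356.2 N


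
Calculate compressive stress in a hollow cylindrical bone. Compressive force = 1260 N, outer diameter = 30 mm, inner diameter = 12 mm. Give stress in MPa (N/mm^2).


A = pi*(r_o^2 - r_i^2)
r_o = 15 mm, r_i = 6 mm
A = 593.761 mm^2
sigma = F/A = 1260 / 593.761
sigma = 2.122 MPa


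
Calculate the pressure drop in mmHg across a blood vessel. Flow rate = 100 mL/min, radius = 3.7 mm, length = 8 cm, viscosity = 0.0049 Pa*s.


dP = 8*mu*L*Q / (pi*r^4)
Q = 100 mL/min = 1.66667e-06 m^3/s
dP = 8.87705 Pa = 8.87705 / 133.322 mmHg = 0.06658 mmHg


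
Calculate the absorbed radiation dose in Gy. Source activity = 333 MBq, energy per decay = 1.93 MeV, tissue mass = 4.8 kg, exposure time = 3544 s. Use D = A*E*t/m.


A = 333 MBq = 3.3300e+08 Bq
E = 1.93 MeV = 3.09186e-13 J
D = A*E*t/m = 3.3300e+08*3.09186e-13*3544/4.8
D = 0.07602 Gy


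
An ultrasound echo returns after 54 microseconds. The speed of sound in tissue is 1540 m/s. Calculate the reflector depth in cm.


depth = c * t / 2
t = 54 us = 5.4000e-05 s
depth = 1540 * 5.4000e-05 / 2
depth = 0.04158 m = 4.158 cm


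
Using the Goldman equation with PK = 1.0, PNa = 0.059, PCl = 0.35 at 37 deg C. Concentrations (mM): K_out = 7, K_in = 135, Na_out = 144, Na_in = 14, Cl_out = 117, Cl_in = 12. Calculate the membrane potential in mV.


Vm = (RT/F)*ln((PK*Ko + PNa*Nao + PCl*Cli)/(PK*Ki + PNa*Nai + PCl*Clo))
Numer = 19.696, Denom = 176.776
Vm = -58.65 mV


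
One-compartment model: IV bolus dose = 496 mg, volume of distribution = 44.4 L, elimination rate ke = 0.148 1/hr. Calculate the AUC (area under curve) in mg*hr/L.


C0 = Dose/Vd = 496/44.4 = 11.1712 mg/L
AUC = C0/ke = 11.1712/0.148
AUC = 75.48 mg*hr/L


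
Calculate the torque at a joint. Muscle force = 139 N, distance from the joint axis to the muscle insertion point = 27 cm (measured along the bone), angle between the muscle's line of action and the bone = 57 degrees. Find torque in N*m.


Torque = F * d * sin(theta)   (moment arm = d*sin(theta))
d = 27 cm = 0.27 m
Torque = 139 * 0.27 * sin(57)
Torque = 31.48 N*m


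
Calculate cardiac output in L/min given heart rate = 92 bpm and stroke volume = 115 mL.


CO = HR * SV
CO = 92 * 115 / 1000
CO = 10.58 L/min


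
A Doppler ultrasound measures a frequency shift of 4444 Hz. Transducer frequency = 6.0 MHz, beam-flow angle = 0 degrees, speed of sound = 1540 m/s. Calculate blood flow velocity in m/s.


v = fd * c / (2 * f0 * cos(theta))
v = 4444 * 1540 / (2 * 6.0000e+06 * cos(0))
v = 0.5703 m/s


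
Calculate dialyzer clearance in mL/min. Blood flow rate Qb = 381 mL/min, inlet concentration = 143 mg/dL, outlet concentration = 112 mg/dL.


K = Qb * (Cb_in - Cb_out) / Cb_in
K = 381 * (143 - 112) / 143
K = 82.59 mL/min


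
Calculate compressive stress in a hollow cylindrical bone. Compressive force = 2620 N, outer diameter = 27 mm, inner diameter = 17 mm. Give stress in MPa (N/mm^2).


A = pi*(r_o^2 - r_i^2)
r_o = 13.5 mm, r_i = 8.5 mm
A = 345.575 mm^2
sigma = F/A = 2620 / 345.575
sigma = 7.582 MPa


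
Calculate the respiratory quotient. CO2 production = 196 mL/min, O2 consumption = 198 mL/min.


RQ = VCO2 / VO2
RQ = 196 / 198
RQ = 0.9899


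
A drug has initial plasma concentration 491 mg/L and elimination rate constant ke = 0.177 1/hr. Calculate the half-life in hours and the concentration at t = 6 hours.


t_half = ln(2) / ke = 0.693147 / 0.177 = 3.916 hr
C(t) = C0 * exp(-ke*t) = 491 * exp(-0.177*6)
C(6) = 169.8 mg/L


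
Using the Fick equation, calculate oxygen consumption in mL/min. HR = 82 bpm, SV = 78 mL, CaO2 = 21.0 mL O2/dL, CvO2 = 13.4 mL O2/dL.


CO = HR*SV = 82*78/1000 = 6.396 L/min
a-v O2 diff = 21.0 - 13.4 = 7.6 mL/dL
VO2 = CO * (CaO2-CvO2) * 10 dL/L
VO2 = 6.396 * 7.6 * 10
VO2 = 486.1 mL/min


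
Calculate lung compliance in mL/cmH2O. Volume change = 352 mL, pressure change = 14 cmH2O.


C = dV / dP
C = 352 / 14
C = 25.14 mL/cmH2O


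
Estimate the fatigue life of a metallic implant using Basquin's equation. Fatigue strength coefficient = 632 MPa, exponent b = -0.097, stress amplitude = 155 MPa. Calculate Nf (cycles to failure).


sigma_a = sigma_f' * (2Nf)^b
2Nf = (sigma_a/sigma_f')^(1/b)
2Nf = (155/632)^(1/-0.097)
2Nf = 1961700.9
Nf = 9.809e+05


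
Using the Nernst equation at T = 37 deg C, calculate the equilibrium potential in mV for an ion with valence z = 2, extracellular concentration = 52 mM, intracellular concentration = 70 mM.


E = (RT/(zF)) * ln(C_out/C_in)
T = 37 + 273.15 = 310.15 K
E = (8.314 * 310.15 / (2 * 96485)) * ln(52/70)
E = -3.972 mV


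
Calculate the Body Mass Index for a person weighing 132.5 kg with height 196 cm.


BMI = weight / height^2
height = 196 cm = 1.96 m
BMI = 132.5 / 1.96^2
BMI = 34.49 kg/m^2


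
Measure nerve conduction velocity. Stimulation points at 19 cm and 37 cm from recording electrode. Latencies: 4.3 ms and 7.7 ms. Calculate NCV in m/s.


Distance = (37 - 19) / 100 = 0.18 m
dt = (7.7 - 4.3) / 1000 = 0.0034 s
NCV = dist / dt = 52.94 m/s


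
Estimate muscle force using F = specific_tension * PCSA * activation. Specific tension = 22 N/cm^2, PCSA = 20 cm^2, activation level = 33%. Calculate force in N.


F = sigma * PCSA * activation
F = 22 * 20 * 0.33
F = 145.2 N


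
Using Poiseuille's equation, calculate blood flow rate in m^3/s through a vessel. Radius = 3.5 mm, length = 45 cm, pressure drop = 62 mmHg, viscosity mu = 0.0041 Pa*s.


Q = pi*r^4*dP / (8*mu*L)
r = 0.0035 m, L = 0.45 m
dP = 62 mmHg = 8265.964 Pa
Q = 2.6402e-04 m^3/s


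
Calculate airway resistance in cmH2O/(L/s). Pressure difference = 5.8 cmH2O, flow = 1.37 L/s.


R = dP / flow
R = 5.8 / 1.37
R = 4.234 cmH2O/(L/s)


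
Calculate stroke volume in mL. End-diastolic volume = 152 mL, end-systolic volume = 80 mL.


SV = EDV - ESV
SV = 152 - 80
SV = 72 mL


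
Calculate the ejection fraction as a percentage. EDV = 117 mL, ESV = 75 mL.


SV = EDV - ESV = 117 - 75 = 42 mL
EF = SV/EDV * 100 = 42/117 * 100
EF = 35.9%


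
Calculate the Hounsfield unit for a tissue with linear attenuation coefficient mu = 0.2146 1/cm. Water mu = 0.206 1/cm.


HU = ((mu_tissue - mu_water) / mu_water) * 1000
HU = ((0.2146 - 0.206) / 0.206) * 1000
HU = 41.75


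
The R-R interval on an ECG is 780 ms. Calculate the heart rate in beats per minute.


HR = 60 / RR_interval(s)
RR = 780 ms = 0.78 s
HR = 60 / 0.78 = 76.92 bpm


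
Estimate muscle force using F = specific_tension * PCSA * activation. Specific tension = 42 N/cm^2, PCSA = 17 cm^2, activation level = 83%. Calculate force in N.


F = sigma * PCSA * activation
F = 42 * 17 * 0.83
F = 592.6 N


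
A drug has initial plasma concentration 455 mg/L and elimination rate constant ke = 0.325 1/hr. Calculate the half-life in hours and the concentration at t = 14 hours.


t_half = ln(2) / ke = 0.693147 / 0.325 = 2.133 hr
C(t) = C0 * exp(-ke*t) = 455 * exp(-0.325*14)
C(14) = 4.808 mg/L


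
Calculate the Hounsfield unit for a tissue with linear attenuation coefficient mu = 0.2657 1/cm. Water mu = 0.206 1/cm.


HU = ((mu_tissue - mu_water) / mu_water) * 1000
HU = ((0.2657 - 0.206) / 0.206) * 1000
HU = 289.8


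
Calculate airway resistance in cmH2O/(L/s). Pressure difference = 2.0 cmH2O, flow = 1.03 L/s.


R = dP / flow
R = 2.0 / 1.03
R = 1.942 cmH2O/(L/s)


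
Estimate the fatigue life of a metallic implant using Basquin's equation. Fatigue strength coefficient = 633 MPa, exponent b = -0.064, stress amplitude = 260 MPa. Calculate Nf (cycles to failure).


sigma_a = sigma_f' * (2Nf)^b
2Nf = (sigma_a/sigma_f')^(1/b)
2Nf = (260/633)^(1/-0.064)
2Nf = 1091376
Nf = 545688


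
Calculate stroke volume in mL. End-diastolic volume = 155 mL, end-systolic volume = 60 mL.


SV = EDV - ESV
SV = 155 - 60
SV = 95 mL


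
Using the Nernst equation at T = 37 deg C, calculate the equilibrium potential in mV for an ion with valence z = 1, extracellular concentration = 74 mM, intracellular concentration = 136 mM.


E = (RT/(zF)) * ln(C_out/C_in)
T = 37 + 273.15 = 310.15 K
E = (8.314 * 310.15 / (1 * 96485)) * ln(74/136)
E = -16.26 mV


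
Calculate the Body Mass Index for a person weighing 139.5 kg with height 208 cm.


BMI = weight / height^2
height = 208 cm = 2.08 m
BMI = 139.5 / 2.08^2
BMI = 32.24 kg/m^2


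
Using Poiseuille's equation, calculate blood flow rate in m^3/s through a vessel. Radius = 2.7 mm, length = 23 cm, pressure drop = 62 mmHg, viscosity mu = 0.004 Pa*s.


Q = pi*r^4*dP / (8*mu*L)
r = 0.0027 m, L = 0.23 m
dP = 62 mmHg = 8265.964 Pa
Q = 1.8751e-04 m^3/s
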